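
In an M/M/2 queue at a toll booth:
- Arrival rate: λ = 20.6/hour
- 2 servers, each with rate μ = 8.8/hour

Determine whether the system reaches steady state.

Stability requires ρ = λ/(cμ) < 1
ρ = 20.6/(2 × 8.8) = 20.6/17.60 = 1.1705
Since 1.1705 ≥ 1, the system is UNSTABLE.
Need c > λ/μ = 20.6/8.8 = 2.34.
Minimum servers needed: c = 3.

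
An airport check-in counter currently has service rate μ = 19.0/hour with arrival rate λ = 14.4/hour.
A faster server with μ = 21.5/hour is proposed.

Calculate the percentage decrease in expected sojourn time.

System 1: ρ₁ = 14.4/19.0 = 0.7579, W₁ = 1/(19.0-14.4) = 0.21739
System 2: ρ₂ = 14.4/21.5 = 0.6698, W₂ = 1/(21.5-14.4) = 0.14085
Improvement: (W₁-W₂)/W₁ = (0.21739-0.14085)/0.21739 = 35.21%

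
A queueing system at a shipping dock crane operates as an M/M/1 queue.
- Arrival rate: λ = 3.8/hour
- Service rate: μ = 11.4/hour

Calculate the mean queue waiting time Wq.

First, compute utilization: ρ = λ/μ = 3.8/11.4 = 0.3333
For M/M/1: Wq = λ/(μ(μ-λ))
Wq = 3.8/(11.4 × (11.4-3.8))
Wq = 3.8/(11.4 × 7.60)
Wq = 0.04386 hours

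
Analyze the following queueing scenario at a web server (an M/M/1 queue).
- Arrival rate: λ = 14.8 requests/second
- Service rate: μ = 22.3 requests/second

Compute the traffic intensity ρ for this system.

Server utilization: ρ = λ/μ
ρ = 14.8/22.3 = 0.6637
The server is busy 66.37% of the time.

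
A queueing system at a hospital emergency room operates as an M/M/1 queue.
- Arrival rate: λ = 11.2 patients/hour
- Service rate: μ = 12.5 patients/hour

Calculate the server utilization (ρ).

Server utilization: ρ = λ/μ
ρ = 11.2/12.5 = 0.8960
The server is busy 89.60% of the time.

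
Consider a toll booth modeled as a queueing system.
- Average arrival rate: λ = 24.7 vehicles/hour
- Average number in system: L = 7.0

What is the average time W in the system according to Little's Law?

Little's Law: L = λW, so W = L/λ
W = 7.0/24.7 = 0.2834 hours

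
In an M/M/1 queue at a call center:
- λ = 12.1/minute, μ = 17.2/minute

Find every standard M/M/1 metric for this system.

Step 1: ρ = λ/μ = 12.1/17.2 = 0.7035
Step 2: L = λ/(μ-λ) = 12.1/5.10 = 2.3725
Step 3: Lq = λ²/(μ(μ-λ)) = 146.41/(17.2×5.10) = 1.6691
Step 4: W = 1/(μ-λ) = 1/5.10 = 0.196078
Step 5: Wq = λ/(μ(μ-λ)) = 12.1/(17.2×5.10) = 0.1379
Step 6: P(0) = 1-ρ = 0.2965
Verify: L = λW = 12.1×0.196078 = 2.3725 ✔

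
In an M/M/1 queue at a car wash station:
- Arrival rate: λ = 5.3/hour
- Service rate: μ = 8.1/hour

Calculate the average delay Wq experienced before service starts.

First, compute utilization: ρ = λ/μ = 5.3/8.1 = 0.6543
For M/M/1: Wq = λ/(μ(μ-λ))
Wq = 5.3/(8.1 × (8.1-5.3))
Wq = 5.3/(8.1 × 2.80)
Wq = 0.2337 hours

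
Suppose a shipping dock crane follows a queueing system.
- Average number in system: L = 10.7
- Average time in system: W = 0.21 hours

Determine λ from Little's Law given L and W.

Little's Law: L = λW, so λ = L/W
λ = 10.7/0.21 = 50.9524 containers/hour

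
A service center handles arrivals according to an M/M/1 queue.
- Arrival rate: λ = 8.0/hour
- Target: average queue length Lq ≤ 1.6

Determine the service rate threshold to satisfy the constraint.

For M/M/1: Lq = λ²/(μ(μ-λ))
Need Lq ≤ 1.6, i.e. μ(μ-λ) ≥ λ²/1.6
μ² - 8.0μ - 64.00/1.6 ≥ 0  →  μ² - 8.0μ - 40.0000 ≥ 0
Quadratic formula (positive root): μ = [λ + √(λ² + 4×40.0000)]/2
Discriminant: 64.00 + 4×40.0000 = 224.0000, √224.0000 = 14.9666
μ ≥ (8.0 + 14.9666)/2 = 11.4833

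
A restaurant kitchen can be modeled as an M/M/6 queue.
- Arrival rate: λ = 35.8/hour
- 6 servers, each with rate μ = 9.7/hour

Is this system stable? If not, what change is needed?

Stability requires ρ = λ/(cμ) < 1
ρ = 35.8/(6 × 9.7) = 35.8/58.20 = 0.6151
Since 0.6151 < 1, the system is STABLE.
The servers are busy 61.51% of the time.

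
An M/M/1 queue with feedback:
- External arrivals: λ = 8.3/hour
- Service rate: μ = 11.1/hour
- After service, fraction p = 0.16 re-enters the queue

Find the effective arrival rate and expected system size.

Effective arrival rate: λ_eff = λ/(1-p) = 8.3/(1-0.16) = 8.3/0.84 = 9.88095
ρ = λ_eff/μ = 9.88095/11.1 = 0.890176
L = ρ/(1-ρ) = 0.890176/(1-0.890176) = 8.1055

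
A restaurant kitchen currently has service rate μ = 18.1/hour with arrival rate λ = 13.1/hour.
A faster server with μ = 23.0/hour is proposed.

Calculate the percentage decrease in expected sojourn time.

System 1: ρ₁ = 13.1/18.1 = 0.7238, W₁ = 1/(18.1-13.1) = 0.20000
System 2: ρ₂ = 13.1/23.0 = 0.5696, W₂ = 1/(23.0-13.1) = 0.10101
Improvement: (W₁-W₂)/W₁ = (0.20000-0.10101)/0.20000 = 49.49%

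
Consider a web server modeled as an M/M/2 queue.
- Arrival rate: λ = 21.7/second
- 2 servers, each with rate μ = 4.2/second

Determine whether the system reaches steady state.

Stability requires ρ = λ/(cμ) < 1
ρ = 21.7/(2 × 4.2) = 21.7/8.40 = 2.5833
Since 2.5833 ≥ 1, the system is UNSTABLE.
Need c > λ/μ = 21.7/4.2 = 5.17.
Minimum servers needed: c = 6.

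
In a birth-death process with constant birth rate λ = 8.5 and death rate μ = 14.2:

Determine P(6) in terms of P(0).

For constant rates: P(n)/P(0) = (λ/μ)^n
P(6)/P(0) = (8.5/14.2)^6 = 0.59859^6 = 0.04600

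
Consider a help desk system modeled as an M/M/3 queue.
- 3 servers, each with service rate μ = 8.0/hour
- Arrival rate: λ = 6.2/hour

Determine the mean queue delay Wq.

Traffic intensity: ρ = λ/(cμ) = 6.2/(3×8.0) = 0.2583
Since ρ = 0.2583 < 1, system is stable.
Offered load a = λ/μ = cρ = 6.2/8.0 = 0.7750
P₀ = [ Σₙ₌₀^2 aⁿ/n! + a^3/(3!(1-ρ)) ]⁻¹
Σ = a^0/0! + a^1/1! + a^2/2! = 1.0000 + 0.7750 + 0.3003 = 2.0753
a^3/(3!(1-ρ)) = 0.4655/(6 × 0.7417) = 0.1046
P₀ = 1/(2.0753 + 0.1046) = 0.4587
Lq = P₀·a^3·ρ / (3!(1-ρ)²) = 0.4587 × 0.4655 × 0.2583 / (6 × 0.5501) = 0.01671
Wq = Lq/λ = 0.016714/6.2 = 0.002696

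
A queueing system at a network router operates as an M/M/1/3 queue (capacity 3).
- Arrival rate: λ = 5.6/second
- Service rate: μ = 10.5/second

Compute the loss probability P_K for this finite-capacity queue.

ρ = λ/μ = 5.6/10.5 = 0.533333
P₀ = (1-ρ)/(1-ρ^(K+1)) = (1-0.533333)/(1-0.533333^4) = 0.466667/0.919092 = 0.5077
P_K = P₀×ρ^K = 0.50775 × 0.533333^3 = 0.50775 × 0.15170 = 0.07703
Blocking probability = 7.70%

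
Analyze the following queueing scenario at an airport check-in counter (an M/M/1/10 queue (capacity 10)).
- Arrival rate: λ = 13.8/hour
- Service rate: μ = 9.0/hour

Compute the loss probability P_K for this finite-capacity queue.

ρ = λ/μ = 13.8/9.0 = 1.53333
P₀ = (1-ρ)/(1-ρ^(K+1)) = (1-1.53333)/(1-1.53333^11) = -0.5333/-109.1519 = 0.004886
P_K = P₀×ρ^K = 0.004886 × 1.53333^10 = 0.004886 × 71.8383 = 0.3510
Blocking probability = 35.10%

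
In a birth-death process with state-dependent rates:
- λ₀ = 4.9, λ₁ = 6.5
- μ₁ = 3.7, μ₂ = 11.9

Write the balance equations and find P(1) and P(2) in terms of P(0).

Balance equations:
State 0: λ₀P₀ = μ₁P₁ → P₁ = (λ₀/μ₁)P₀ = (4.9/3.7)P₀ = 1.3243P₀
State 1: P₂ = (λ₀λ₁)/(μ₁μ₂)P₀ = (4.9×6.5)/(3.7×11.9)P₀ = 0.7234P₀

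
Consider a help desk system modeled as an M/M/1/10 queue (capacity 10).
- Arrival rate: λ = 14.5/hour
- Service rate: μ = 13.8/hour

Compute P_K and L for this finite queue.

ρ = λ/μ = 14.5/13.8 = 1.050725
P₀ = (1-ρ)/(1-ρ^(K+1)) = (1-1.050725)/(1-1.050725^11) = -0.050725/-0.72337 = 0.07012
P_K = P₀×ρ^K = 0.07012 × 1.050725^10 = 0.07012 × 1.6402 = 0.1150
Blocking probability P_10 = 0.1150 (11.50%)
L = ρ[1 - (K+1)ρ^K + Kρ^(K+1)] / [(1-ρ)(1-ρ^(K+1))]
L = 1.050725 × (1 - 11×1.640177 + 10×1.723375) / ((1 - 1.050725) × (1 - 1.723375)) = 5.4924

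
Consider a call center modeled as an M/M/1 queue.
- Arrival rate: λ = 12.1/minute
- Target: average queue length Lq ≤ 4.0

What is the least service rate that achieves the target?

For M/M/1: Lq = λ²/(μ(μ-λ))
Need Lq ≤ 4.0, i.e. μ(μ-λ) ≥ λ²/4.0
μ² - 12.1μ - 146.41/4.0 ≥ 0  →  μ² - 12.1μ - 36.6025 ≥ 0
Quadratic formula (positive root): μ = [λ + √(λ² + 4×36.6025)]/2
Discriminant: 146.41 + 4×36.6025 = 292.8200, √292.8200 = 17.1120
μ ≥ (12.1 + 17.1120)/2 = 14.6060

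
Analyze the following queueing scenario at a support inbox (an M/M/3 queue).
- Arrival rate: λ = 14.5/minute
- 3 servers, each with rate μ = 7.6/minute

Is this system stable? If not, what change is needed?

Stability requires ρ = λ/(cμ) < 1
ρ = 14.5/(3 × 7.6) = 14.5/22.80 = 0.6360
Since 0.6360 < 1, the system is STABLE.
The servers are busy 63.60% of the time.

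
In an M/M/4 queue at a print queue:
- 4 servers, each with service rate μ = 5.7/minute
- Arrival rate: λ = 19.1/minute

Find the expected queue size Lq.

Traffic intensity: ρ = λ/(cμ) = 19.1/(4×5.7) = 0.8377
Since ρ = 0.8377 < 1, system is stable.
Offered load a = λ/μ = cρ = 19.1/5.7 = 3.3509
P₀ = [ Σₙ₌₀^3 aⁿ/n! + a^4/(4!(1-ρ)) ]⁻¹
Σ = a^0/0! + a^1/1! + a^2/2! + a^3/3! = 1.0000 + 3.3509 + 5.6142 + 6.2708 = 16.2359
a^4/(4!(1-ρ)) = 126.0765/(24 × 0.1622807) = 32.3710
P₀ = 1/(16.2359 + 32.3710) = 0.02057
Lq = P₀·a^4·ρ / (4!(1-ρ)²) = 0.0205732 × 126.0765 × 0.837719 / (24 × 0.0263350) = 3.4379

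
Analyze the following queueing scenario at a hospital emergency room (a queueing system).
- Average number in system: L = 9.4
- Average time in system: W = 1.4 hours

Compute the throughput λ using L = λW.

Little's Law: L = λW, so λ = L/W
λ = 9.4/1.4 = 6.7143 patients/hour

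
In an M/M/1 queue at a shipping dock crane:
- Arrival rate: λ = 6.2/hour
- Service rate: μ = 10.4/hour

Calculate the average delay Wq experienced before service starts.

First, compute utilization: ρ = λ/μ = 6.2/10.4 = 0.5962
For M/M/1: Wq = λ/(μ(μ-λ))
Wq = 6.2/(10.4 × (10.4-6.2))
Wq = 6.2/(10.4 × 4.20)
Wq = 0.1419 hours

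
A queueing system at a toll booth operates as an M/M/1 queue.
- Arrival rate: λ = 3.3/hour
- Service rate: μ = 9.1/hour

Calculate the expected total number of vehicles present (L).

ρ = λ/μ = 3.3/9.1 = 0.3626
For M/M/1: L = λ/(μ-λ)
L = 3.3/(9.1-3.3) = 3.3/5.80
L = 0.5690 vehicles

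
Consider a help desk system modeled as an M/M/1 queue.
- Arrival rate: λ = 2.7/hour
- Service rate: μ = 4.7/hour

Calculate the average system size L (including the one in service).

ρ = λ/μ = 2.7/4.7 = 0.5745
For M/M/1: L = λ/(μ-λ)
L = 2.7/(4.7-2.7) = 2.7/2.00
L = 1.3500 tickets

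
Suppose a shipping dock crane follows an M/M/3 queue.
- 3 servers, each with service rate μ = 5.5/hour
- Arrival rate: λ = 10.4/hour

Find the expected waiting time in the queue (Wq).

Traffic intensity: ρ = λ/(cμ) = 10.4/(3×5.5) = 0.6303
Since ρ = 0.6303 < 1, system is stable.
Offered load a = λ/μ = cρ = 10.4/5.5 = 1.8909
P₀ = [ Σₙ₌₀^2 aⁿ/n! + a^3/(3!(1-ρ)) ]⁻¹
Σ = a^0/0! + a^1/1! + a^2/2! = 1.0000 + 1.8909 + 1.7878 = 4.6787
a^3/(3!(1-ρ)) = 6.7610/(6 × 0.3697) = 3.0480
P₀ = 1/(4.6787 + 3.0480) = 0.1294
Lq = P₀·a^3·ρ / (3!(1-ρ)²) = 0.129422 × 6.76102 × 0.630303 / (6 × 0.136676) = 0.6726
Wq = Lq/λ = 0.6726/10.4 = 0.06467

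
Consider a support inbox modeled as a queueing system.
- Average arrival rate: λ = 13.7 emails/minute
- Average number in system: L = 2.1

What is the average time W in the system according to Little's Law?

Little's Law: L = λW, so W = L/λ
W = 2.1/13.7 = 0.1533 minutes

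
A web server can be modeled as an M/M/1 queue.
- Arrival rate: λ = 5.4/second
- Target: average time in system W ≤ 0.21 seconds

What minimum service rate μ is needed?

For M/M/1: W = 1/(μ-λ)
Need W ≤ 0.21, so 1/(μ-λ) ≤ 0.21
μ - λ ≥ 1/0.21 = 4.7619
μ ≥ 5.4 + 4.7619 = 10.1619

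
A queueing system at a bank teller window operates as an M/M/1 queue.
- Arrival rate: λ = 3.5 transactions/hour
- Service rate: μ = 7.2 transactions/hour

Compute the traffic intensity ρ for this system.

Server utilization: ρ = λ/μ
ρ = 3.5/7.2 = 0.4861
The server is busy 48.61% of the time.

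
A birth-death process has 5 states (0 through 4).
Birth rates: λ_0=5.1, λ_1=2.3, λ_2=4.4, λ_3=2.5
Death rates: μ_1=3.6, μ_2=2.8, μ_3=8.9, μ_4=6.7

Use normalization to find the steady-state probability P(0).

Ratios P(n)/P(0) = (λ₀···λₙ₋₁)/(μ₁···μₙ):
P(1)/P(0) = (5.1)/(3.6) = 1.41667
P(2)/P(0) = (5.1×2.3)/(3.6×2.8) = 1.16369
P(3)/P(0) = (5.1×2.3×4.4)/(3.6×2.8×8.9) = 0.575308
P(4)/P(0) = (5.1×2.3×4.4×2.5)/(3.6×2.8×8.9×6.7) = 0.214667

Normalization: ∑ P(n) = 1
P(0) × (1.00000 + 1.41667 + 1.16369 + 0.575308 + 0.214667) = 1
P(0) × 4.3703 = 1
P(0) = 1/4.3703 = 0.2288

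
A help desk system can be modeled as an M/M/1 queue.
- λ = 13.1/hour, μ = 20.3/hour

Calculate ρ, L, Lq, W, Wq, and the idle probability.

Step 1: ρ = λ/μ = 13.1/20.3 = 0.6453
Step 2: L = λ/(μ-λ) = 13.1/7.20 = 1.8194
Step 3: Lq = λ²/(μ(μ-λ)) = 171.61/(20.3×7.20) = 1.1741
Step 4: W = 1/(μ-λ) = 1/7.20 = 0.138889
Step 5: Wq = λ/(μ(μ-λ)) = 13.1/(20.3×7.20) = 0.08963
Step 6: P(0) = 1-ρ = 0.3547
Verify: L = λW = 13.1×0.138889 = 1.8194 ✔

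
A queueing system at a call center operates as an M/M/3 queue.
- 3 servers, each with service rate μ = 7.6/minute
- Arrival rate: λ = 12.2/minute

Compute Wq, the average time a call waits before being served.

Traffic intensity: ρ = λ/(cμ) = 12.2/(3×7.6) = 0.5351
Since ρ = 0.5351 < 1, system is stable.
Offered load a = λ/μ = cρ = 12.2/7.6 = 1.6053
P₀ = [ Σₙ₌₀^2 aⁿ/n! + a^3/(3!(1-ρ)) ]⁻¹
Σ = a^0/0! + a^1/1! + a^2/2! = 1.0000 + 1.6053 + 1.2884 = 3.8937
a^3/(3!(1-ρ)) = 4.1366/(6 × 0.46491) = 1.4829
P₀ = 1/(3.8937 + 1.4829) = 0.1860
Lq = P₀·a^3·ρ / (3!(1-ρ)²) = 0.18599 × 4.1366 × 0.53509 / (6 × 0.21614) = 0.3174
Wq = Lq/λ = 0.3174/12.2 = 0.02602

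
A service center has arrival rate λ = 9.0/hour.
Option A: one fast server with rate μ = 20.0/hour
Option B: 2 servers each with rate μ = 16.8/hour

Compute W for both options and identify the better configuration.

Option A: single server μ = 20.0 (M/M/1)
  ρ_A = 9.0/20.0 = 0.4500
  W_A = 1/(μ-λ) = 1/(20.0-9.0) = 1/11.00 = 0.09091

Option B: 2 servers μ = 16.8 (M/M/2)
  ρ_B = λ/(cμ) = 9.0/(2×16.8) = 0.2679
  Offered load a = λ/μ = cρ = 9.0/16.8 = 0.5357
  P₀ = [ Σₙ₌₀^1 aⁿ/n! + a^2/(2!(1-ρ)) ]⁻¹
  Σ = a^0/0! + a^1/1! = 1.0000 + 0.5357 = 1.5357
  a^2/(2!(1-ρ)) = 0.2870/(2 × 0.7321) = 0.1960
  P₀ = 1/(1.5357 + 0.1960) = 0.5775
  Lq = P₀·a^2·ρ / (2!(1-ρ)²) = 0.57746 × 0.28699 × 0.26786 / (2 × 0.53603) = 0.04141
  Wq_B = Lq/λ = 0.04141/9.0 = 0.004601
  W_B = Wq_B + 1/μ = 0.004601 + 0.05952 = 0.06412

Since W_B = 0.06412 < W_A = 0.09091, Option B (multiple servers) has the shorter time in system.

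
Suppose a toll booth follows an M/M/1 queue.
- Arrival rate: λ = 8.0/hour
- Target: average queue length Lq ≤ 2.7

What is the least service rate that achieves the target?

For M/M/1: Lq = λ²/(μ(μ-λ))
Need Lq ≤ 2.7, i.e. μ(μ-λ) ≥ λ²/2.7
μ² - 8.0μ - 64.00/2.7 ≥ 0  →  μ² - 8.0μ - 23.7037 ≥ 0
Quadratic formula (positive root): μ = [λ + √(λ² + 4×23.7037)]/2
Discriminant: 64.00 + 4×23.7037 = 158.8148, √158.8148 = 12.6022
μ ≥ (8.0 + 12.6022)/2 = 10.3011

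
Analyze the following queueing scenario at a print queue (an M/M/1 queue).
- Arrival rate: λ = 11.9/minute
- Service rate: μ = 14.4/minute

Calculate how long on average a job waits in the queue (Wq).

First, compute utilization: ρ = λ/μ = 11.9/14.4 = 0.8264
For M/M/1: Wq = λ/(μ(μ-λ))
Wq = 11.9/(14.4 × (14.4-11.9))
Wq = 11.9/(14.4 × 2.50)
Wq = 0.3306 minutes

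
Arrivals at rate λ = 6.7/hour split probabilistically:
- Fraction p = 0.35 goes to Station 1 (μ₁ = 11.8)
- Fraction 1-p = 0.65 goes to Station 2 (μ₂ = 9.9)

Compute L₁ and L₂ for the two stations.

Effective rates: λ₁ = 6.7×0.35 = 2.345, λ₂ = 6.7×0.65 = 4.355
Station 1: ρ₁ = 2.345/11.8 = 0.1987, L₁ = ρ₁/(1-ρ₁) = 0.1987/(1-0.1987) = 0.2480
Station 2: ρ₂ = 4.355/9.9 = 0.4399, L₂ = ρ₂/(1-ρ₂) = 0.4399/(1-0.4399) = 0.7854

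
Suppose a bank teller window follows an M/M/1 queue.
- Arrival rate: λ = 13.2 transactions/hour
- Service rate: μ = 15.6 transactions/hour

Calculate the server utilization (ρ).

Server utilization: ρ = λ/μ
ρ = 13.2/15.6 = 0.8462
The server is busy 84.62% of the time.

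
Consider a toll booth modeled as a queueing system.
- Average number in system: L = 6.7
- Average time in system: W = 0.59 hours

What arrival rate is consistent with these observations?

Little's Law: L = λW, so λ = L/W
λ = 6.7/0.59 = 11.3559 vehicles/hour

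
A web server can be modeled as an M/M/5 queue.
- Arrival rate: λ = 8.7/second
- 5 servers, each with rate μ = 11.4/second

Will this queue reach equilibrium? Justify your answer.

Stability requires ρ = λ/(cμ) < 1
ρ = 8.7/(5 × 11.4) = 8.7/57.00 = 0.1526
Since 0.1526 < 1, the system is STABLE.
The servers are busy 15.26% of the time.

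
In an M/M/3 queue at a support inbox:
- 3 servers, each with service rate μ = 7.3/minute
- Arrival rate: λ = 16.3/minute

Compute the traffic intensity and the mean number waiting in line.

Traffic intensity: ρ = λ/(cμ) = 16.3/(3×7.3) = 0.7443
Since ρ = 0.7443 < 1, system is stable.
Offered load a = λ/μ = cρ = 16.3/7.3 = 2.2329
P₀ = [ Σₙ₌₀^2 aⁿ/n! + a^3/(3!(1-ρ)) ]⁻¹
Σ = a^0/0! + a^1/1! + a^2/2! = 1.00000 + 2.23288 + 2.49287 = 5.7257
a^3/(3!(1-ρ)) = 11.1325/(6 × 0.255708) = 7.2560
P₀ = 1/(5.7257 + 7.2560) = 0.07703
Lq = P₀·a^3·ρ / (3!(1-ρ)²) = 0.077031 × 11.1325 × 0.74429 / (6 × 0.065386) = 1.6269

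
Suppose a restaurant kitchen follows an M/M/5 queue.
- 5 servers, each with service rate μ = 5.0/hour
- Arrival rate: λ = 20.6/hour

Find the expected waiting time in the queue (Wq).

Traffic intensity: ρ = λ/(cμ) = 20.6/(5×5.0) = 0.8240
Since ρ = 0.8240 < 1, system is stable.
Offered load a = λ/μ = cρ = 20.6/5.0 = 4.1200
P₀ = [ Σₙ₌₀^4 aⁿ/n! + a^5/(5!(1-ρ)) ]⁻¹
Σ = a^0/0! + a^1/1! + a^2/2! + a^3/3! + a^4/4! = 1.0000 + 4.1200 + 8.4872 + 11.6558 + 12.0054 = 37.2684
a^5/(5!(1-ρ)) = 1187.0967/(120 × 0.1760) = 56.2072
P₀ = 1/(37.2684 + 56.2072) = 0.01070
Lq = P₀·a^5·ρ / (5!(1-ρ)²) = 0.010698 × 1187.0967 × 0.82400 / (120 × 0.030976) = 2.8152
Wq = Lq/λ = 2.8152/20.6 = 0.1367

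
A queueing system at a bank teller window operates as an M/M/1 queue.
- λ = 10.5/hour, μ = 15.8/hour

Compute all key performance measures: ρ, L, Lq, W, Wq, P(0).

Step 1: ρ = λ/μ = 10.5/15.8 = 0.6646
Step 2: L = λ/(μ-λ) = 10.5/5.30 = 1.9811
Step 3: Lq = λ²/(μ(μ-λ)) = 110.25/(15.8×5.30) = 1.3166
Step 4: W = 1/(μ-λ) = 1/5.30 = 0.18868
Step 5: Wq = λ/(μ(μ-λ)) = 10.5/(15.8×5.30) = 0.1254
Step 6: P(0) = 1-ρ = 0.3354
Verify: L = λW = 10.5×0.18868 = 1.9811 ✔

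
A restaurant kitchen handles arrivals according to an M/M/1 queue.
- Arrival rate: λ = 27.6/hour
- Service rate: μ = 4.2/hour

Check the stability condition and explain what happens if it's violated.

Stability requires ρ = λ/(cμ) < 1
ρ = 27.6/(1 × 4.2) = 27.6/4.20 = 6.5714
Since 6.5714 ≥ 1, the system is UNSTABLE.
Queue grows without bound. Need μ > λ = 27.6.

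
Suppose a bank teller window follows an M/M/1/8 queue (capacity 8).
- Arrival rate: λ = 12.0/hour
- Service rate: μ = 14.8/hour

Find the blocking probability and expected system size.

ρ = λ/μ = 12.0/14.8 = 0.81081
P₀ = (1-ρ)/(1-ρ^(K+1)) = (1-0.81081)/(1-0.81081^9) = 0.1892/0.8485 = 0.2230
P_K = P₀×ρ^K = 0.22296 × 0.81081^8 = 0.22296 × 0.18679 = 0.04165
Blocking probability P_8 = 0.04165 (4.16%)
L = ρ[1 - (K+1)ρ^K + Kρ^(K+1)] / [(1-ρ)(1-ρ^(K+1))]
L = 0.81081 × (1 - 9×0.1867896 + 8×0.1514509) / ((1 - 0.81081) × (1 - 0.1514509)) = 2.6794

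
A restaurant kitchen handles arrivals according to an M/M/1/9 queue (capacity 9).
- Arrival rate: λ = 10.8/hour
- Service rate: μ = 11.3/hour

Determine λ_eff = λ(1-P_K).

ρ = λ/μ = 10.8/11.3 = 0.95575
P₀ = (1-ρ)/(1-ρ^(K+1)) = (1-0.95575)/(1-0.95575^10) = 0.04425/0.3640 = 0.1216
P_K = P₀×ρ^K = 0.12156 × 0.95575^9 = 0.12156 × 0.66542 = 0.08089
λ_eff = λ(1-P_K) = 10.8 × (1 - 0.08089) = 10.8 × 0.91911 = 9.9264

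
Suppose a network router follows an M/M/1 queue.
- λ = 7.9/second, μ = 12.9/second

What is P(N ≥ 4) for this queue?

ρ = λ/μ = 7.9/12.9 = 0.6124
P(N ≥ n) = ρⁿ
P(N ≥ 4) = 0.6124^4
P(N ≥ 4) = 0.1407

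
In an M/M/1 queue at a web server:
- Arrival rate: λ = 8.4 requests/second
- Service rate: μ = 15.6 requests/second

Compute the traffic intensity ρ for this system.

Server utilization: ρ = λ/μ
ρ = 8.4/15.6 = 0.5385
The server is busy 53.85% of the time.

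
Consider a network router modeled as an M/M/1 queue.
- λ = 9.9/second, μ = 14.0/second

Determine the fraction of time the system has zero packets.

ρ = λ/μ = 9.9/14.0 = 0.7071
P(0) = 1 - ρ = 1 - 0.7071 = 0.2929
The server is idle 29.29% of the time.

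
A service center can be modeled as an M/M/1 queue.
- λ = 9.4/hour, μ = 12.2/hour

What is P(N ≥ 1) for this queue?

ρ = λ/μ = 9.4/12.2 = 0.7705
P(N ≥ n) = ρⁿ
P(N ≥ 1) = 0.7705^1
P(N ≥ 1) = 0.7705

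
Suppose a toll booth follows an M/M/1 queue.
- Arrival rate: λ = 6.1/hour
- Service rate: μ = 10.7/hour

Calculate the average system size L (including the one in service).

ρ = λ/μ = 6.1/10.7 = 0.5701
For M/M/1: L = λ/(μ-λ)
L = 6.1/(10.7-6.1) = 6.1/4.60
L = 1.3261 vehicles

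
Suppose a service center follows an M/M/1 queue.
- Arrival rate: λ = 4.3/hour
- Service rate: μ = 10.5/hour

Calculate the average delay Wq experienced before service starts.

First, compute utilization: ρ = λ/μ = 4.3/10.5 = 0.4095
For M/M/1: Wq = λ/(μ(μ-λ))
Wq = 4.3/(10.5 × (10.5-4.3))
Wq = 4.3/(10.5 × 6.20)
Wq = 0.06605 hours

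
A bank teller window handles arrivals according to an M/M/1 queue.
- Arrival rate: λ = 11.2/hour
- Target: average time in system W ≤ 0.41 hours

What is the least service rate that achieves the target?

For M/M/1: W = 1/(μ-λ)
Need W ≤ 0.41, so 1/(μ-λ) ≤ 0.41
μ - λ ≥ 1/0.41 = 2.4390
μ ≥ 11.2 + 2.4390 = 13.6390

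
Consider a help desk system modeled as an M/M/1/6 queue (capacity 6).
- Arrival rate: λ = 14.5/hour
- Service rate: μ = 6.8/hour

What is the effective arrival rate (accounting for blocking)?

ρ = λ/μ = 14.5/6.8 = 2.1324
P₀ = (1-ρ)/(1-ρ^(K+1)) = (1-2.1324)/(1-2.1324^7) = -1.1324/-199.4845 = 0.005677
P_K = P₀×ρ^K = 0.005677 × 2.1324^6 = 0.005677 × 94.0182 = 0.5337
λ_eff = λ(1-P_K) = 14.5 × (1 - 0.5337) = 14.5 × 0.4663 = 6.7614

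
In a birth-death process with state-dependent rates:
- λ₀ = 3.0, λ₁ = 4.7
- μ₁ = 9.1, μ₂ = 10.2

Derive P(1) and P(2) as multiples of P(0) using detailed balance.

Balance equations:
State 0: λ₀P₀ = μ₁P₁ → P₁ = (λ₀/μ₁)P₀ = (3.0/9.1)P₀ = 0.3297P₀
State 1: P₂ = (λ₀λ₁)/(μ₁μ₂)P₀ = (3.0×4.7)/(9.1×10.2)P₀ = 0.1519P₀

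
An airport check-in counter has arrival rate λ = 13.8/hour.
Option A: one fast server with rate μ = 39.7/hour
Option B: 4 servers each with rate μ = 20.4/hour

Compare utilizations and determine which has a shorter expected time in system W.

Option A: single server μ = 39.7 (M/M/1)
  ρ_A = 13.8/39.7 = 0.3476
  W_A = 1/(μ-λ) = 1/(39.7-13.8) = 1/25.90 = 0.03861

Option B: 4 servers μ = 20.4 (M/M/4)
  ρ_B = λ/(cμ) = 13.8/(4×20.4) = 0.1691
  Offered load a = λ/μ = cρ = 13.8/20.4 = 0.6765
  P₀ = [ Σₙ₌₀^3 aⁿ/n! + a^4/(4!(1-ρ)) ]⁻¹
  Σ = a^0/0! + a^1/1! + a^2/2! + a^3/3! = 1.0000 + 0.6765 + 0.2288 + 0.05159 = 1.9569
  a^4/(4!(1-ρ)) = 0.2094/(24 × 0.8309) = 0.01050
  P₀ = 1/(1.9569 + 0.01050) = 0.5083
  Lq = P₀·a^4·ρ / (4!(1-ρ)²) = 0.5083 × 0.2094 × 0.1691 / (24 × 0.6904) = 0.001086
  Wq_B = Lq/λ = 0.00108645/13.8 = 0.00007873
  W_B = Wq_B + 1/μ = 0.00007873 + 0.04902 = 0.04910

Since W_A = 0.03861 < W_B = 0.04910, Option A (single fast server) has the shorter time in system.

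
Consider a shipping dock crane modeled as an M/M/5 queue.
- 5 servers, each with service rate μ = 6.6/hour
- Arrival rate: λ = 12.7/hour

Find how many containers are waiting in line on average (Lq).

Traffic intensity: ρ = λ/(cμ) = 12.7/(5×6.6) = 0.3848
Since ρ = 0.3848 < 1, system is stable.
Offered load a = λ/μ = cρ = 12.7/6.6 = 1.9242
P₀ = [ Σₙ₌₀^4 aⁿ/n! + a^5/(5!(1-ρ)) ]⁻¹
Σ = a^0/0! + a^1/1! + a^2/2! + a^3/3! + a^4/4! = 1.0000 + 1.9242 + 1.8514 + 1.1875 + 0.57125 = 6.5343
a^5/(5!(1-ρ)) = 26.3815/(120 × 0.6152) = 0.3574
P₀ = 1/(6.5343 + 0.3574) = 0.1451
Lq = P₀·a^5·ρ / (5!(1-ρ)²) = 0.1451 × 26.3815 × 0.3848 / (120 × 0.3784) = 0.03244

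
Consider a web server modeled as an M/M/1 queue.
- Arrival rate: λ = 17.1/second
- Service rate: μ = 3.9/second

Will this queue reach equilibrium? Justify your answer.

Stability requires ρ = λ/(cμ) < 1
ρ = 17.1/(1 × 3.9) = 17.1/3.90 = 4.3846
Since 4.3846 ≥ 1, the system is UNSTABLE.
Queue grows without bound. Need μ > λ = 17.1.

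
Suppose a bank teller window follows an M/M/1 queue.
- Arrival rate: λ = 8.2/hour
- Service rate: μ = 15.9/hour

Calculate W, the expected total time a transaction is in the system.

First, compute utilization: ρ = λ/μ = 8.2/15.9 = 0.5157
For M/M/1: W = 1/(μ-λ)
W = 1/(15.9-8.2) = 1/7.70
W = 0.1299 hours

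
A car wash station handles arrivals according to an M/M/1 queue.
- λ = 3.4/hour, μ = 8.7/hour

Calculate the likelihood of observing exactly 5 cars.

ρ = λ/μ = 3.4/8.7 = 0.3908
P(n) = (1-ρ)ρⁿ
P(5) = (1-0.3908) × 0.3908^5
P(5) = 0.6092 × 0.009115
P(5) = 0.005553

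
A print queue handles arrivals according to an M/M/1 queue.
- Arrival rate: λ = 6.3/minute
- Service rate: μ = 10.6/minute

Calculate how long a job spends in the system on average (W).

First, compute utilization: ρ = λ/μ = 6.3/10.6 = 0.5943
For M/M/1: W = 1/(μ-λ)
W = 1/(10.6-6.3) = 1/4.30
W = 0.2326 minutes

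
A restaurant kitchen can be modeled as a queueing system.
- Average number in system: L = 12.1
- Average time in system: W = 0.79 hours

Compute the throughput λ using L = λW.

Little's Law: L = λW, so λ = L/W
λ = 12.1/0.79 = 15.3165 orders/hour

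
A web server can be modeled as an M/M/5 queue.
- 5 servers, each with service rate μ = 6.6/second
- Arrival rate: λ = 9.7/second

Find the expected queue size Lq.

Traffic intensity: ρ = λ/(cμ) = 9.7/(5×6.6) = 0.2939
Since ρ = 0.2939 < 1, system is stable.
Offered load a = λ/μ = cρ = 9.7/6.6 = 1.4697
P₀ = [ Σₙ₌₀^4 aⁿ/n! + a^5/(5!(1-ρ)) ]⁻¹
Σ = a^0/0! + a^1/1! + a^2/2! + a^3/3! + a^4/4! = 1.0000 + 1.4697 + 1.0800 + 0.5291 + 0.1944 = 4.2732
a^5/(5!(1-ρ)) = 6.8571/(120 × 0.7061) = 0.08093
P₀ = 1/(4.2732 + 0.08093) = 0.2297
Lq = P₀·a^5·ρ / (5!(1-ρ)²) = 0.2297 × 6.8571 × 0.2939 / (120 × 0.4985) = 0.007738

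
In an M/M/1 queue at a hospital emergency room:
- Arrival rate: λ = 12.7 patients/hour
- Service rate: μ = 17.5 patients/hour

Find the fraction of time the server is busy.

Server utilization: ρ = λ/μ
ρ = 12.7/17.5 = 0.7257
The server is busy 72.57% of the time.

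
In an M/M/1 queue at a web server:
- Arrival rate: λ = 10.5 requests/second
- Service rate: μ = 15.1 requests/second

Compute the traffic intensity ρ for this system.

Server utilization: ρ = λ/μ
ρ = 10.5/15.1 = 0.6954
The server is busy 69.54% of the time.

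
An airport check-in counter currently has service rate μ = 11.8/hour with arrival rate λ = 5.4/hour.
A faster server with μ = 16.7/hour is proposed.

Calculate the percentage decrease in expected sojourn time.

System 1: ρ₁ = 5.4/11.8 = 0.4576, W₁ = 1/(11.8-5.4) = 0.15625
System 2: ρ₂ = 5.4/16.7 = 0.3234, W₂ = 1/(16.7-5.4) = 0.088496
Improvement: (W₁-W₂)/W₁ = (0.15625-0.088496)/0.15625 = 43.36%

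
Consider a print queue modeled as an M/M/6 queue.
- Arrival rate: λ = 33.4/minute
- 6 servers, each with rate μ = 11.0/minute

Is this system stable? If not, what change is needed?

Stability requires ρ = λ/(cμ) < 1
ρ = 33.4/(6 × 11.0) = 33.4/66.00 = 0.5061
Since 0.5061 < 1, the system is STABLE.
The servers are busy 50.61% of the time.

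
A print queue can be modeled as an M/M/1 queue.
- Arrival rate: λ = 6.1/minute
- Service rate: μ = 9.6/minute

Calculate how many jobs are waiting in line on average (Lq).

ρ = λ/μ = 6.1/9.6 = 0.6354
For M/M/1: Lq = λ²/(μ(μ-λ))
Lq = 37.21/(9.6 × 3.50)
Lq = 1.1074 jobs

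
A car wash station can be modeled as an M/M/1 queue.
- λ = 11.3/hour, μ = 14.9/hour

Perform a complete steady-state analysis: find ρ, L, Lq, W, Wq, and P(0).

Step 1: ρ = λ/μ = 11.3/14.9 = 0.7584
Step 2: L = λ/(μ-λ) = 11.3/3.60 = 3.1389
Step 3: Lq = λ²/(μ(μ-λ)) = 127.69/(14.9×3.60) = 2.3805
Step 4: W = 1/(μ-λ) = 1/3.60 = 0.27778
Step 5: Wq = λ/(μ(μ-λ)) = 11.3/(14.9×3.60) = 0.2107
Step 6: P(0) = 1-ρ = 0.2416
Verify: L = λW = 11.3×0.27778 = 3.1389 ✔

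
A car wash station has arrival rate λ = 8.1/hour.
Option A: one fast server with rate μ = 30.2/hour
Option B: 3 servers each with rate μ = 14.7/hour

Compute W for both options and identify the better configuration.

Option A: single server μ = 30.2 (M/M/1)
  ρ_A = 8.1/30.2 = 0.2682
  W_A = 1/(μ-λ) = 1/(30.2-8.1) = 1/22.10 = 0.04525

Option B: 3 servers μ = 14.7 (M/M/3)
  ρ_B = λ/(cμ) = 8.1/(3×14.7) = 0.1837
  Offered load a = λ/μ = cρ = 8.1/14.7 = 0.5510
  P₀ = [ Σₙ₌₀^2 aⁿ/n! + a^3/(3!(1-ρ)) ]⁻¹
  Σ = a^0/0! + a^1/1! + a^2/2! = 1.0000 + 0.5510 + 0.1518 = 1.7028
  a^3/(3!(1-ρ)) = 0.1673/(6 × 0.8163) = 0.03416
  P₀ = 1/(1.7028 + 0.03416) = 0.5757
  Lq = P₀·a^3·ρ / (3!(1-ρ)²) = 0.5757 × 0.1673 × 0.1837 / (6 × 0.6664) = 0.004425
  Wq_B = Lq/λ = 0.0044246/8.1 = 0.00054625
  W_B = Wq_B + 1/μ = 0.00054625 + 0.068027 = 0.06857

Since W_A = 0.04525 < W_B = 0.06857, Option A (single fast server) has the shorter time in system.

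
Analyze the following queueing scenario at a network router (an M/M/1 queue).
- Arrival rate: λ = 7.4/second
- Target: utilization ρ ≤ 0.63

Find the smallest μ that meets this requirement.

ρ = λ/μ, so μ = λ/ρ
μ ≥ 7.4/0.63 = 11.7460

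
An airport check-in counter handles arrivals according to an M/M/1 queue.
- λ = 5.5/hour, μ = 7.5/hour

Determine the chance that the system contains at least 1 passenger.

ρ = λ/μ = 5.5/7.5 = 0.7333
P(N ≥ n) = ρⁿ
P(N ≥ 1) = 0.7333^1
P(N ≥ 1) = 0.7333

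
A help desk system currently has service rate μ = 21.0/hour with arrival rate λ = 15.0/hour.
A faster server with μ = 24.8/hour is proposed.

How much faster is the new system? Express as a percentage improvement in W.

System 1: ρ₁ = 15.0/21.0 = 0.7143, W₁ = 1/(21.0-15.0) = 0.16667
System 2: ρ₂ = 15.0/24.8 = 0.6048, W₂ = 1/(24.8-15.0) = 0.10204
Improvement: (W₁-W₂)/W₁ = (0.16667-0.10204)/0.16667 = 38.78%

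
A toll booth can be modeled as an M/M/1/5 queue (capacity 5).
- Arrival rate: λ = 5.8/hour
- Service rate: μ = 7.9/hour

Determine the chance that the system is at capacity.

ρ = λ/μ = 5.8/7.9 = 0.73418
P₀ = (1-ρ)/(1-ρ^(K+1)) = (1-0.73418)/(1-0.73418^6) = 0.2658/0.8434 = 0.3152
P_K = P₀×ρ^K = 0.3152 × 0.73418^5 = 0.3152 × 0.2133 = 0.06723
Blocking probability = 6.72%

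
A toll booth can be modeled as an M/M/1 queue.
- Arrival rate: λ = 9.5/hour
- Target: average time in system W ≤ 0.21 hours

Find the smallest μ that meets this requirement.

For M/M/1: W = 1/(μ-λ)
Need W ≤ 0.21, so 1/(μ-λ) ≤ 0.21
μ - λ ≥ 1/0.21 = 4.7619
μ ≥ 9.5 + 4.7619 = 14.2619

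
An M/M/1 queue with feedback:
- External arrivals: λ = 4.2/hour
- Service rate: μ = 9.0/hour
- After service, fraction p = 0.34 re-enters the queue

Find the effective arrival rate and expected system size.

Effective arrival rate: λ_eff = λ/(1-p) = 4.2/(1-0.34) = 4.2/0.66 = 6.3636
ρ = λ_eff/μ = 6.3636/9.0 = 0.70707
L = ρ/(1-ρ) = 0.70707/(1-0.70707) = 2.4138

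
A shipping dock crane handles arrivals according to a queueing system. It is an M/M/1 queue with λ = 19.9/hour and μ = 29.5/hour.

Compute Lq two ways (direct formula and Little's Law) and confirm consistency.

Method 1 (direct): Lq = λ²/(μ(μ-λ)) = 396.01/(29.5 × 9.60) = 1.3983

Method 2 (Little's Law):
W = 1/(μ-λ) = 1/9.60 = 0.1041667
Wq = W - 1/μ = 0.1041667 - 0.03389831 = 0.070268
Lq = λWq = 19.9 × 0.070268 = 1.3983 ✔ (matches Method 1)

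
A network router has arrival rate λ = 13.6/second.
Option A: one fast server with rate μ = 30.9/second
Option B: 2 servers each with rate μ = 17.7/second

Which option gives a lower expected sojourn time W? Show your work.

Option A: single server μ = 30.9 (M/M/1)
  ρ_A = 13.6/30.9 = 0.4401
  W_A = 1/(μ-λ) = 1/(30.9-13.6) = 1/17.30 = 0.05780

Option B: 2 servers μ = 17.7 (M/M/2)
  ρ_B = λ/(cμ) = 13.6/(2×17.7) = 0.3842
  Offered load a = λ/μ = cρ = 13.6/17.7 = 0.7684
  P₀ = [ Σₙ₌₀^1 aⁿ/n! + a^2/(2!(1-ρ)) ]⁻¹
  Σ = a^0/0! + a^1/1! = 1.0000 + 0.7684 = 1.7684
  a^2/(2!(1-ρ)) = 0.59038/(2 × 0.61582) = 0.4793
  P₀ = 1/(1.7684 + 0.4793) = 0.4449
  Lq = P₀·a^2·ρ / (2!(1-ρ)²) = 0.44490 × 0.59038 × 0.38418 / (2 × 0.37923) = 0.1330
  Wq_B = Lq/λ = 0.133043/13.6 = 0.009783
  W_B = Wq_B + 1/μ = 0.009783 + 0.05650 = 0.06628

Since W_A = 0.05780 < W_B = 0.06628, Option A (single fast server) has the shorter time in system.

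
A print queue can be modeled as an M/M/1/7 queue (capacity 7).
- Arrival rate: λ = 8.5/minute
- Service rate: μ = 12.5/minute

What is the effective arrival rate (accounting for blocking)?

ρ = λ/μ = 8.5/12.5 = 0.6800
P₀ = (1-ρ)/(1-ρ^(K+1)) = (1-0.6800)/(1-0.6800^8) = 0.3200/0.9543 = 0.3353
P_K = P₀×ρ^K = 0.3353 × 0.6800^7 = 0.3353 × 0.06723 = 0.02254
λ_eff = λ(1-P_K) = 8.5 × (1 - 0.02254) = 8.5 × 0.97746 = 8.3084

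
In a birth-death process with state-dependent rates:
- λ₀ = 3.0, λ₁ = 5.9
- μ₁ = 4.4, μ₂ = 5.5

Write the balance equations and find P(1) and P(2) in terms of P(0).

Balance equations:
State 0: λ₀P₀ = μ₁P₁ → P₁ = (λ₀/μ₁)P₀ = (3.0/4.4)P₀ = 0.6818P₀
State 1: P₂ = (λ₀λ₁)/(μ₁μ₂)P₀ = (3.0×5.9)/(4.4×5.5)P₀ = 0.7314P₀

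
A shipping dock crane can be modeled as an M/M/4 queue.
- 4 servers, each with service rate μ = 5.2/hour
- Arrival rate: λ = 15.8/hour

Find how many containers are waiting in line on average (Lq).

Traffic intensity: ρ = λ/(cμ) = 15.8/(4×5.2) = 0.7596
Since ρ = 0.7596 < 1, system is stable.
Offered load a = λ/μ = cρ = 15.8/5.2 = 3.0385
P₀ = [ Σₙ₌₀^3 aⁿ/n! + a^4/(4!(1-ρ)) ]⁻¹
Σ = a^0/0! + a^1/1! + a^2/2! + a^3/3! = 1.0000 + 3.0385 + 4.6161 + 4.6753 = 13.3299
a^4/(4!(1-ρ)) = 85.23441/(24 × 0.2403846) = 14.7740
P₀ = 1/(13.3299 + 14.7740) = 0.03558
Lq = P₀·a^4·ρ / (4!(1-ρ)²) = 0.03558 × 85.2344 × 0.7596 / (24 × 0.05778) = 1.6612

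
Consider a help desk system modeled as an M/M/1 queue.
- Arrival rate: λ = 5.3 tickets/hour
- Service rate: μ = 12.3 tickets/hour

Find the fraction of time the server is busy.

Server utilization: ρ = λ/μ
ρ = 5.3/12.3 = 0.4309
The server is busy 43.09% of the time.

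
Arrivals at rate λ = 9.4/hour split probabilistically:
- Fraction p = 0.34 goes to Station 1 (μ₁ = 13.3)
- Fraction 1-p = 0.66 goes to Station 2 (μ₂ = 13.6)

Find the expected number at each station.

Effective rates: λ₁ = 9.4×0.34 = 3.196, λ₂ = 9.4×0.66 = 6.204
Station 1: ρ₁ = 3.196/13.3 = 0.2403, L₁ = ρ₁/(1-ρ₁) = 0.2403/(1-0.2403) = 0.3163
Station 2: ρ₂ = 6.204/13.6 = 0.45618, L₂ = ρ₂/(1-ρ₂) = 0.45618/(1-0.45618) = 0.8388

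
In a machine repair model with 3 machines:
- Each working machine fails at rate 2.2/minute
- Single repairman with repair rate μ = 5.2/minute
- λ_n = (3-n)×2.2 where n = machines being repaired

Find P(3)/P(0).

P(3)/P(0) = ∏_{i=0}^{3-1} λ_i/μ_{i+1}
= (3-0)×2.2/5.2 × (3-1)×2.2/5.2 × (3-2)×2.2/5.2
= 0.4544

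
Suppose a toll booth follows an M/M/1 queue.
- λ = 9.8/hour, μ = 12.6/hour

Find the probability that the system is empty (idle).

ρ = λ/μ = 9.8/12.6 = 0.7778
P(0) = 1 - ρ = 1 - 0.7778 = 0.2222
The server is idle 22.22% of the time.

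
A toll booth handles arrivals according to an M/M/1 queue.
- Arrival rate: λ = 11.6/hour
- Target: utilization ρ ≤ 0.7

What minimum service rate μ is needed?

ρ = λ/μ, so μ = λ/ρ
μ ≥ 11.6/0.7 = 16.5714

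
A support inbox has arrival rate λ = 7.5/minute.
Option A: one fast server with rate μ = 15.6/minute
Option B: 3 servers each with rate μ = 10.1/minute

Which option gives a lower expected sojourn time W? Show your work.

Option A: single server μ = 15.6 (M/M/1)
  ρ_A = 7.5/15.6 = 0.4808
  W_A = 1/(μ-λ) = 1/(15.6-7.5) = 1/8.10 = 0.1235

Option B: 3 servers μ = 10.1 (M/M/3)
  ρ_B = λ/(cμ) = 7.5/(3×10.1) = 0.2475
  Offered load a = λ/μ = cρ = 7.5/10.1 = 0.7426
  P₀ = [ Σₙ₌₀^2 aⁿ/n! + a^3/(3!(1-ρ)) ]⁻¹
  Σ = a^0/0! + a^1/1! + a^2/2! = 1.0000 + 0.7426 + 0.2757 = 2.0183
  a^3/(3!(1-ρ)) = 0.40947/(6 × 0.75248) = 0.09069
  P₀ = 1/(2.0183 + 0.09069) = 0.4742
  Lq = P₀·a^3·ρ / (3!(1-ρ)²) = 0.4742 × 0.4095 × 0.2475 / (6 × 0.5662) = 0.01415
  Wq_B = Lq/λ = 0.014146/7.5 = 0.001886
  W_B = Wq_B + 1/μ = 0.001886 + 0.09901 = 0.1009

Since W_B = 0.1009 < W_A = 0.1235, Option B (multiple servers) has the shorter time in system.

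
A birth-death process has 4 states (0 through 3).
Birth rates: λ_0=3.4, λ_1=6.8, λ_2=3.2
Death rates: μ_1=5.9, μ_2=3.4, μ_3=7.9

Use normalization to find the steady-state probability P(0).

Ratios P(n)/P(0) = (λ₀···λₙ₋₁)/(μ₁···μₙ):
P(1)/P(0) = (3.4)/(5.9) = 0.5763
P(2)/P(0) = (3.4×6.8)/(5.9×3.4) = 1.1525
P(3)/P(0) = (3.4×6.8×3.2)/(5.9×3.4×7.9) = 0.4669

Normalization: ∑ P(n) = 1
P(0) × (1.0000 + 0.5763 + 1.1525 + 0.4669) = 1
P(0) × 3.1957 = 1
P(0) = 1/3.1957 = 0.3129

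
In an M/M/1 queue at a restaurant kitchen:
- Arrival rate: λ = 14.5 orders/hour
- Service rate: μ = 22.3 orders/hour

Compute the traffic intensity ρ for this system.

Server utilization: ρ = λ/μ
ρ = 14.5/22.3 = 0.6502
The server is busy 65.02% of the time.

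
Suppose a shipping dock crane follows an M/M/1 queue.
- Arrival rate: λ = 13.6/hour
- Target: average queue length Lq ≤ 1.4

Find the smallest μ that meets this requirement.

For M/M/1: Lq = λ²/(μ(μ-λ))
Need Lq ≤ 1.4, i.e. μ(μ-λ) ≥ λ²/1.4
μ² - 13.6μ - 184.96/1.4 ≥ 0  →  μ² - 13.6μ - 132.114286 ≥ 0
Quadratic formula (positive root): μ = [λ + √(λ² + 4×132.114286)]/2
Discriminant: 184.96 + 4×132.114286 = 713.4171, √713.4171 = 26.7099
μ ≥ (13.6 + 26.7099)/2 = 20.1549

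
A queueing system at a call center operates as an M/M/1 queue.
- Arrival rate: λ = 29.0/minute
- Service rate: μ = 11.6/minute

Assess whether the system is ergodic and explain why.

Stability requires ρ = λ/(cμ) < 1
ρ = 29.0/(1 × 11.6) = 29.0/11.60 = 2.5000
Since 2.5000 ≥ 1, the system is UNSTABLE.
Queue grows without bound. Need μ > λ = 29.0.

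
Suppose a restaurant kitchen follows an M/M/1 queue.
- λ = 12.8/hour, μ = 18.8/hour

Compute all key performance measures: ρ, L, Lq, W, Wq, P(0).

Step 1: ρ = λ/μ = 12.8/18.8 = 0.6809
Step 2: L = λ/(μ-λ) = 12.8/6.00 = 2.1333
Step 3: Lq = λ²/(μ(μ-λ)) = 163.84/(18.8×6.00) = 1.4525
Step 4: W = 1/(μ-λ) = 1/6.00 = 0.166667
Step 5: Wq = λ/(μ(μ-λ)) = 12.8/(18.8×6.00) = 0.1135
Step 6: P(0) = 1-ρ = 0.3191
Verify: L = λW = 12.8×0.166667 = 2.1333 ✔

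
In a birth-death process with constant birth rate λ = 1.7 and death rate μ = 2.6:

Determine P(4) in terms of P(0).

For constant rates: P(n)/P(0) = (λ/μ)^n
P(4)/P(0) = (1.7/2.6)^4 = 0.65385^4 = 0.1828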